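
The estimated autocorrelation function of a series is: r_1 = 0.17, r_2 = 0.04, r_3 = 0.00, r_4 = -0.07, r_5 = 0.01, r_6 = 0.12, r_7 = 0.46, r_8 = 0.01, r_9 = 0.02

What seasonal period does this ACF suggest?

7

The largest autocorrelation is r_7 = 0.46; the remaining lags stay at or below 0.17.
The dominant spike at lag 7 indicates a seasonal period of 7.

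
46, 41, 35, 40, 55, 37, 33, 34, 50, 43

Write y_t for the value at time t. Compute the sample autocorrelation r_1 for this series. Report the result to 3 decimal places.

-0.042

Mean ȳ = (46 + 41 + 35 + 40 + 55 + 37 + 33 + 34 + 50 + 43)/10 = 41.4000
Numerator Σ_{t=1}^{9}(y_t−ȳ)(y_{t+1}−ȳ) = -19.9600
Denominator Σ(y_t−ȳ)² = 470.4000
r_1 = -19.9600 / 470.4000 = -0.042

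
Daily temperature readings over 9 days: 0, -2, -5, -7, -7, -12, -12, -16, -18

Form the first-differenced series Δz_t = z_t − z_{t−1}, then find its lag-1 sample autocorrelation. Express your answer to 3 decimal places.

-0.770

First differences Δz: -2, -3, -2, 0, -5, 0, -4, -2
Mean of differences = -2.2500
Numerator Σ(Δz_t−Δz̄)(Δz_{t+1}−Δz̄) = -16.5625
Denominator Σ(Δz_t−Δz̄)² = 21.5000
r_1(Δz) = -16.5625 / 21.5000 = -0.770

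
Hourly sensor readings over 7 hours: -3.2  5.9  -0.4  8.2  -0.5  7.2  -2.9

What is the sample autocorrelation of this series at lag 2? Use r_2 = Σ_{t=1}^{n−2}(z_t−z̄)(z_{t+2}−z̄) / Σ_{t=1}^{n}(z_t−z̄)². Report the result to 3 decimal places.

Mean z̄ = (-3.2 + 5.9 − 0.4 + 8.2 − 0.5 + 7.2 − 2.9)/7 = 2.0429
Deviations from mean: -5.2429, 3.8571, -2.4429, 6.1571, -2.5429, 5.1571, -4.9429
Σ(z_t−z̄)(z_{t+2}−z̄) = (12.8076) + (23.7490) + (6.2118) + (31.7533) + (12.5690) = 87.0906
Denominator Σ(z_t−z̄)² = 143.7371
r_2 = 87.0906 / 143.7371 = 0.606

0.606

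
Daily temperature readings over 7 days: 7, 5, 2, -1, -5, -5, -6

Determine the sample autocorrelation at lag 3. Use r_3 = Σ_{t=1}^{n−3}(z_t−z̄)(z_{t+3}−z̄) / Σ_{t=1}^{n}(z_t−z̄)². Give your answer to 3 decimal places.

Mean z̄ = (7 + 5 + 2 − 1 − 5 − 5 − 6)/7 = -0.4286
Deviations from mean: 7.4286, 5.4286, 2.4286, -0.5714, -4.5714, -4.5714, -5.5714
Σ(z_t−z̄)(z_{t+3}−z̄) = (-4.2449) + (-24.8163) + (-11.1020) + (3.1837) = -36.9796
Denominator Σ(z_t−z̄)² = 163.7143
r_3 = -36.9796 / 163.7143 = -0.226

-0.226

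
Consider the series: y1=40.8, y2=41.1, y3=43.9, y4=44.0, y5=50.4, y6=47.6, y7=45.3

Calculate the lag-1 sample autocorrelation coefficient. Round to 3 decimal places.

Mean ȳ = (40.8 + 41.1 + 43.9 + 44.0 + 50.4 + 47.6 + 45.3)/7 = 44.7286
Deviations from mean: -3.9286, -3.6286, -0.8286, -0.7286, 5.6714, 2.8714, 0.5714
Σ(y_t−ȳ)(y_{t+1}−ȳ) = (14.2551) + (3.0065) + (0.6037) + (-4.1320) + (16.2851) + (1.6408) = 31.6592
Denominator Σ(y_t−ȳ)² = 70.5543
r_1 = 31.6592 / 70.5543 = 0.449

0.449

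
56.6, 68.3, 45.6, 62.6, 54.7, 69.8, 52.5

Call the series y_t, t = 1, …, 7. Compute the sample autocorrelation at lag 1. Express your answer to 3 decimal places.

-0.705

Mean ȳ = (56.6 + 68.3 + 45.6 + 62.6 + 54.7 + 69.8 + 52.5)/7 = 58.5857
Deviations from mean: -1.9857, 9.7143, -12.9857, 4.0143, -3.8857, 11.2143, -6.0857
Numerator Σ_{t=1}^{6}(y_t−ȳ)(y_{t+1}−ȳ) = -324.9859
Denominator Σ(y_t−ȳ)² = 460.9486
r_1 = -324.9859 / 460.9486 = -0.705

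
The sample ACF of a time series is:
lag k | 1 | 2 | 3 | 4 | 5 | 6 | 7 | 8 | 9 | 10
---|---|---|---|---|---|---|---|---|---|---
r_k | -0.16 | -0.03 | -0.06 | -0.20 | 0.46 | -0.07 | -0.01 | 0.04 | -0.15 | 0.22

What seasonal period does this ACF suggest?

5

The largest autocorrelation is r_5 = 0.46, with a weaker echo at lag 10 (0.22); the remaining lags stay at or below 0.04.
The dominant spike at lag 5 indicates a seasonal period of 5.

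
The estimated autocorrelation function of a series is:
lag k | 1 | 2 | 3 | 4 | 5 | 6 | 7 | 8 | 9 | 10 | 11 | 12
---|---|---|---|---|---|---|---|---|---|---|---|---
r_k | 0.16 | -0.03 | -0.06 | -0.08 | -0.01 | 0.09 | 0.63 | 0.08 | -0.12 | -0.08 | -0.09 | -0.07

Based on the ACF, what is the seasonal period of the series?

The largest autocorrelation is r_7 = 0.63; the remaining lags stay at or below 0.16.
The dominant spike at lag 7 indicates a seasonal period of 7.

7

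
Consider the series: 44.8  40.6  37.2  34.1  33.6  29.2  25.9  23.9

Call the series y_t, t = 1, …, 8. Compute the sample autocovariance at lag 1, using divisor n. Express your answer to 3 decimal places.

Mean ȳ = (44.8 + 40.6 + 37.2 + 34.1 + 33.6 + 29.2 + 25.9 + 23.9)/8 = 33.6625
Deviations: 11.1375, 6.9375, 3.5375, 0.4375, -0.0625, -4.4625, -7.7625, -9.7625
Σ_{t=1}^{7}(y_t−ȳ)(y_{t+1}−ȳ) = 214.0286
γ_1 = 214.0286 / 8 = 26.754

26.754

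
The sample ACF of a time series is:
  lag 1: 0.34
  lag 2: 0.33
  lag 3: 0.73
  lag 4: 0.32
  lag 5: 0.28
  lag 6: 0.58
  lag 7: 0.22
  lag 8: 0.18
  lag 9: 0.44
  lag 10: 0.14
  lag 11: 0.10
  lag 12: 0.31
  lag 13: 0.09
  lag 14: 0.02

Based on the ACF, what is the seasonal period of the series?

The largest autocorrelation is r_3 = 0.73, with weaker echoes at lags 6 (0.58) and 9 (0.44); the remaining lags stay at or below 0.34. The elevated value at lag 1 (0.34), dropping to 0.33 at lag 2, reflects decaying short-term dependence rather than seasonality.
The dominant spike at lag 3 indicates a seasonal period of 3.

3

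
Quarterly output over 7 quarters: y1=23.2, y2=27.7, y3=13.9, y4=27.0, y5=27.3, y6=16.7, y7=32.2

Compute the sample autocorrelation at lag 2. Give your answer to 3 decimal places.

-0.035

Mean ȳ = (23.2 + 27.7 + 13.9 + 27.0 + 27.3 + 16.7 + 32.2)/7 = 24.0000
Deviations from mean: -0.8000, 3.7000, -10.1000, 3.0000, 3.3000, -7.3000, 8.2000
Σ(y_t−ȳ)(y_{t+2}−ȳ) = (8.0800) + (11.1000) + (-33.3300) + (-21.9000) + (27.0600) = -8.9900
Denominator Σ(y_t−ȳ)² = 256.7600
r_2 = -8.9900 / 256.7600 = -0.035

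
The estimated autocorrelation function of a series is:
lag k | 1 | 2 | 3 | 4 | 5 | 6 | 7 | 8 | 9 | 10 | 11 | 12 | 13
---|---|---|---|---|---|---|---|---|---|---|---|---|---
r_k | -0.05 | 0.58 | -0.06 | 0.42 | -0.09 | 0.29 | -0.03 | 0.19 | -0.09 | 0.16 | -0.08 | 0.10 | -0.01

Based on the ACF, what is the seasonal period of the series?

The largest autocorrelation is r_2 = 0.58, with weaker echoes at lags 4 (0.42), 6 (0.29), 8 (0.19) and 10 (0.16); the remaining lags stay at or below 0.10.
The dominant spike at lag 2 indicates a seasonal period of 2.

2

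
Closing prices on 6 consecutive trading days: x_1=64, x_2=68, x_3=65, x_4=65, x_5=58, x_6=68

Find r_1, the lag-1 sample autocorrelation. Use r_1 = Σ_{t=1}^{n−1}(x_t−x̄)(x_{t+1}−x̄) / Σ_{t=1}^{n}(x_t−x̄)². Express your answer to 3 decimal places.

-0.378

Mean x̄ = (64 + 68 + 65 + 65 + 58 + 68)/6 = 64.6667
Deviations from mean: -0.6667, 3.3333, 0.3333, 0.3333, -6.6667, 3.3333
Numerator Σ_{t=1}^{5}(x_t−x̄)(x_{t+1}−x̄) = -25.4444
Denominator Σ(x_t−x̄)² = 67.3333
r_1 = -25.4444 / 67.3333 = -0.378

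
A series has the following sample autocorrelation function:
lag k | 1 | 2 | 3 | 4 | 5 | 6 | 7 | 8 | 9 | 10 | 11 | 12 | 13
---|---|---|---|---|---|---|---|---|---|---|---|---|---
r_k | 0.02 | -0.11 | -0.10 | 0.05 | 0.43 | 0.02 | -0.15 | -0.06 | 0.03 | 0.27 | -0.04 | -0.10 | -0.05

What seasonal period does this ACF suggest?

The largest autocorrelation is r_5 = 0.43, with a weaker echo at lag 10 (0.27); the remaining lags stay at or below 0.05.
The dominant spike at lag 5 indicates a seasonal period of 5.

5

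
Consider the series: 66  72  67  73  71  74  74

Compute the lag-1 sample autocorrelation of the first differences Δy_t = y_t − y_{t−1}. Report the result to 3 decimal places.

-0.830

First differences Δy: 6, -5, 6, -2, 3, 0
Mean of differences = 1.3333
Numerator Σ(Δy_t−Δȳ)(Δy_{t+1}−Δȳ) = -82.4444
Denominator Σ(Δy_t−Δȳ)² = 99.3333
r_1(Δy) = -82.4444 / 99.3333 = -0.830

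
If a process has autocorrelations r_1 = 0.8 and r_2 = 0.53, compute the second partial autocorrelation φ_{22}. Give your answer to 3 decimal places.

-0.306

φ_{22} = (r_2 − r_1²) / (1 − r_1²)
r_1² = (0.8)² = 0.64
Numerator = 0.53 − 0.6400 = -0.1100; denominator = 1 − 0.6400 = 0.3600
φ_{22} = -0.1100 / 0.3600 = -0.306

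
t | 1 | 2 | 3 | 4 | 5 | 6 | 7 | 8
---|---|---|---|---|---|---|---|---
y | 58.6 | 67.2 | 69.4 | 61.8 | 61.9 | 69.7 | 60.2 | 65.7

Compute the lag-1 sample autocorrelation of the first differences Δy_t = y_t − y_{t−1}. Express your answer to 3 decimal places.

-0.380

First differences Δy: 8.6, 2.2, -7.6, 0.1, 7.8, -9.5, 5.5
Mean of differences = 1.0143
Numerator Σ(Δy_t−Δȳ)(Δy_{t+1}−Δȳ) = -118.0588
Denominator Σ(Δy_t−Δȳ)² = 310.7086
r_1(Δy) = -118.0588 / 310.7086 = -0.380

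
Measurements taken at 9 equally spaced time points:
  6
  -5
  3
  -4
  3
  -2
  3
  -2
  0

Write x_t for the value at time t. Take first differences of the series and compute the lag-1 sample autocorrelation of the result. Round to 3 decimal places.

-0.801

First differences Δx: -11, 8, -7, 7, -5, 5, -5, 2
Mean of differences = -0.7500
Numerator Σ(Δx_t−Δx̄)(Δx_{t+1}−Δx̄) = -286.3125
Denominator Σ(Δx_t−Δx̄)² = 357.5000
r_1(Δx) = -286.3125 / 357.5000 = -0.801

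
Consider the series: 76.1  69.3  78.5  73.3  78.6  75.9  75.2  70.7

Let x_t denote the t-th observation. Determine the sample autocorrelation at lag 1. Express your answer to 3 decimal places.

Mean x̄ = (76.1 + 69.3 + 78.5 + 73.3 + 78.6 + 75.9 + 75.2 + 70.7)/8 = 74.7000
Deviations from mean: 1.4000, -5.4000, 3.8000, -1.4000, 3.9000, 1.2000, 0.5000, -4.0000
Numerator Σ_{t=1}^{7}(x_t−x̄)(x_{t+1}−x̄) = -35.5800
Denominator Σ(x_t−x̄)² = 80.4200
r_1 = -35.5800 / 80.4200 = -0.442

-0.442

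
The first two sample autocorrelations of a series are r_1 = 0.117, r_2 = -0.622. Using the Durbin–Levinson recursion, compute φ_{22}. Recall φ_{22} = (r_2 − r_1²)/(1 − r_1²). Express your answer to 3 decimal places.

φ_{22} = (r_2 − r_1²) / (1 − r_1²)
r_1² = (0.117)² = 0.013689
Numerator = -0.622 − 0.0137 = -0.6357; denominator = 1 − 0.0137 = 0.9863
φ_{22} = -0.6357 / 0.9863 = -0.645

-0.645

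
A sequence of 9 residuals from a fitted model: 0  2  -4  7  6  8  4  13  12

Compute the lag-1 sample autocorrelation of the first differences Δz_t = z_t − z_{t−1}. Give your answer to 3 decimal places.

-0.662

First differences Δz: 2, -6, 11, -1, 2, -4, 9, -1
Mean of differences = 1.5000
Numerator Σ(Δz_t−Δz̄)(Δz_{t+1}−Δz̄) = -162.7500
Denominator Σ(Δz_t−Δz̄)² = 246.0000
r_1(Δz) = -162.7500 / 246.0000 = -0.662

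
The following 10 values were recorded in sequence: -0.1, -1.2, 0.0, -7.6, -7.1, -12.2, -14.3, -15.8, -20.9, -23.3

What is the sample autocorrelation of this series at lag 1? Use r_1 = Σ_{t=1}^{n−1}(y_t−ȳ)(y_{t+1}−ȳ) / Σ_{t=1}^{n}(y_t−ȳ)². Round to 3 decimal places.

0.690

Mean ȳ = (-0.1 − 1.2 + 0.0 − 7.6 − 7.1 − 12.2 − 14.3 − 15.8 − 20.9 − 23.3)/10 = -10.2500
Numerator Σ_{t=1}^{9}(y_t−ȳ)(y_{t+1}−ȳ) = 442.4525
Denominator Σ(y_t−ȳ)² = 641.6650
r_1 = 442.4525 / 641.6650 = 0.690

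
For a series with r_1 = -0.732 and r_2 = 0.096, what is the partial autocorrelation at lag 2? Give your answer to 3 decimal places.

φ_{22} = (r_2 − r_1²) / (1 − r_1²)
r_1² = (-0.732)² = 0.535824
Numerator = 0.096 − 0.5358 = -0.4398; denominator = 1 − 0.5358 = 0.4642
φ_{22} = -0.4398 / 0.4642 = -0.948

-0.948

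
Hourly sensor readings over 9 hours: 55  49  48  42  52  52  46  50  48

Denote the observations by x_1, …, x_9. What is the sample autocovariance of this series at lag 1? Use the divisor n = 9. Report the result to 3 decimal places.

-1.952

Mean x̄ = (55 + 49 + 48 + 42 + 52 + 52 + 46 + 50 + 48)/9 = 49.1111
Σ_{t=1}^{8}(x_t−x̄)(x_{t+1}−x̄) = -17.5679
γ_1 = -17.5679 / 9 = -1.952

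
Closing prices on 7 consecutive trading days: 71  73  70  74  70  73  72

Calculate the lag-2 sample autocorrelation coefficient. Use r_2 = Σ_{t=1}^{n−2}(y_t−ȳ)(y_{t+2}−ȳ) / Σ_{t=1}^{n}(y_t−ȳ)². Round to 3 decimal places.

Mean ȳ = (71 + 73 + 70 + 74 + 70 + 73 + 72)/7 = 71.8571
Deviations from mean: -0.8571, 1.1429, -1.8571, 2.1429, -1.8571, 1.1429, 0.1429
Numerator Σ_{t=1}^{5}(y_t−ȳ)(y_{t+2}−ȳ) = 9.6735
Denominator Σ(y_t−ȳ)² = 14.8571
r_2 = 9.6735 / 14.8571 = 0.651

0.651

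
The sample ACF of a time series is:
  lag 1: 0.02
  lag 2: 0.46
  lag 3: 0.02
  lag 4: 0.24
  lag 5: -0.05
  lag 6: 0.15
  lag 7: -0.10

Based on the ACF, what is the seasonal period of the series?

2

The largest autocorrelation is r_2 = 0.46, with weaker echoes at lags 4 (0.24) and 6 (0.15); the remaining lags stay at or below 0.02.
The dominant spike at lag 2 indicates a seasonal period of 2.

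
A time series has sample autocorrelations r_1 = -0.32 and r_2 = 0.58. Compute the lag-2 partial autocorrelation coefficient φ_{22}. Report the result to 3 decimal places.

φ_{22} = (r_2 − r_1²) / (1 − r_1²)
r_1² = (-0.32)² = 0.1024
Numerator = 0.58 − 0.1024 = 0.4776; denominator = 1 − 0.1024 = 0.8976
φ_{22} = 0.4776 / 0.8976 = 0.532

0.532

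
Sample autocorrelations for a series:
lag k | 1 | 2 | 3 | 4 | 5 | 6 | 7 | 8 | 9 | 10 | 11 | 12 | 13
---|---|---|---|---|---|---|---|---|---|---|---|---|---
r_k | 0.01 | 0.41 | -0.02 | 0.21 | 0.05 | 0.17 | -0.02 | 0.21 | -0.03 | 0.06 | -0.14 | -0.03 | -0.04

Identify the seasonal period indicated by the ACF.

2

The largest autocorrelation is r_2 = 0.41, with weaker echoes at lags 4 (0.21), 6 (0.17) and 8 (0.21); the remaining lags stay at or below 0.06.
The dominant spike at lag 2 indicates a seasonal period of 2.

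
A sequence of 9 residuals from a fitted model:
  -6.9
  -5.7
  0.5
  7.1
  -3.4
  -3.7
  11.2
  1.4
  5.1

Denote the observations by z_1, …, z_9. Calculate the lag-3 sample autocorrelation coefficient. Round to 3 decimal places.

0.076

Mean z̄ = (-6.9 − 5.7 + 0.5 + 7.1 − 3.4 − 3.7 + 11.2 + 1.4 + 5.1)/9 = 0.6222
Numerator Σ_{t=1}^{6}(z_t−z̄)(z_{t+3}−z̄) = 23.2685
Denominator Σ(z_t−z̄)² = 305.9356
r_3 = 23.2685 / 305.9356 = 0.076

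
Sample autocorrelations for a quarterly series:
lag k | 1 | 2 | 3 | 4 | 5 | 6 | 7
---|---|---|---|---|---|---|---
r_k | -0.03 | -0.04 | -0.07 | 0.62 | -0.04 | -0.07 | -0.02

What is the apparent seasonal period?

The largest autocorrelation is r_4 = 0.62; the remaining lags stay at or below -0.02.
The dominant spike at lag 4 indicates a seasonal period of 4.

4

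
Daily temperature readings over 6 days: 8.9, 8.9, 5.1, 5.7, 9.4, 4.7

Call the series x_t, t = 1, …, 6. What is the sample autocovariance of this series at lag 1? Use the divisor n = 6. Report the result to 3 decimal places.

-1.052

Mean x̄ = (8.9 + 8.9 + 5.1 + 5.7 + 9.4 + 4.7)/6 = 7.1167
Deviations: 1.7833, 1.7833, -2.0167, -1.4167, 2.2833, -2.4167
Σ_{t=1}^{5}(x_t−x̄)(x_{t+1}−x̄) = -6.3119
γ_1 = -6.3119 / 6 = -1.052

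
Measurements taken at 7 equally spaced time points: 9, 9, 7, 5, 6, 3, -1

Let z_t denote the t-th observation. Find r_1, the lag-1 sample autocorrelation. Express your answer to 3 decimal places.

Mean z̄ = (9 + 9 + 7 + 5 + 6 + 3 − 1)/7 = 5.4286
Deviations from mean: 3.5714, 3.5714, 1.5714, -0.4286, 0.5714, -2.4286, -6.4286
Σ(z_t−z̄)(z_{t+1}−z̄) = (12.7551) + (5.6122) + (-0.6735) + (-0.2449) + (-1.3878) + (15.6122) = 31.6735
Denominator Σ(z_t−z̄)² = 75.7143
r_1 = 31.6735 / 75.7143 = 0.418

0.418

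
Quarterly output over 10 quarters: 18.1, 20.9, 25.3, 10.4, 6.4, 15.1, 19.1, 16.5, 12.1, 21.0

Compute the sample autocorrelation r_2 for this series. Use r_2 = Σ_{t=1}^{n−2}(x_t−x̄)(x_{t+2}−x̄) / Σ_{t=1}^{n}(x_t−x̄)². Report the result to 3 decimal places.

Mean x̄ = (18.1 + 20.9 + 25.3 + 10.4 + 6.4 + 15.1 + 19.1 + 16.5 + 12.1 + 21.0)/10 = 16.4900
Numerator Σ_{t=1}^{8}(x_t−x̄)(x_{t+2}−x̄) = -130.8622
Denominator Σ(x_t−x̄)² = 286.9090
r_2 = -130.8622 / 286.9090 = -0.456

-0.456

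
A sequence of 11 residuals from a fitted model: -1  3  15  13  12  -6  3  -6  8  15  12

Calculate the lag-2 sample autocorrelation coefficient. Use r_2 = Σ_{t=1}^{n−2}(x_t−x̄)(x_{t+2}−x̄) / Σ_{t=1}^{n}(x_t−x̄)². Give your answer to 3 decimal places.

Mean x̄ = (-1 + 3 + 15 + 13 + 12 − 6 + 3 − 6 + 8 + 15 + 12)/11 = 6.1818
Numerator Σ_{t=1}^{9}(x_t−x̄)(x_{t+2}−x̄) = -89.5207
Denominator Σ(x_t−x̄)² = 641.6364
r_2 = -89.5207 / 641.6364 = -0.140

-0.140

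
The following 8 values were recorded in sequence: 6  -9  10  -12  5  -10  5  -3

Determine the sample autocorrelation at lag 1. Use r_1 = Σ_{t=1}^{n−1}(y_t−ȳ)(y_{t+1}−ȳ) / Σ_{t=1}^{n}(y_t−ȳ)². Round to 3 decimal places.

-0.881

Mean ȳ = (6 − 9 + 10 − 12 + 5 − 10 + 5 − 3)/8 = -1.0000
Deviations from mean: 7.0000, -8.0000, 11.0000, -11.0000, 6.0000, -9.0000, 6.0000, -2.0000
Σ(y_t−ȳ)(y_{t+1}−ȳ) = (-56.0000) + (-88.0000) + (-121.0000) + (-66.0000) + (-54.0000) + (-54.0000) + (-12.0000) = -451.0000
Denominator Σ(y_t−ȳ)² = 512.0000
r_1 = -451.0000 / 512.0000 = -0.881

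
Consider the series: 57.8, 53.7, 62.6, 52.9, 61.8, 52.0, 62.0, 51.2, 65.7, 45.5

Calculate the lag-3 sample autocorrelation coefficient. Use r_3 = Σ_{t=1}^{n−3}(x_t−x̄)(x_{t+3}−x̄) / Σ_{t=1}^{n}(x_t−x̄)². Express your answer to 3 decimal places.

Mean x̄ = (57.8 + 53.7 + 62.6 + 52.9 + 61.8 + 52.0 + 62.0 + 51.2 + 65.7 + 45.5)/10 = 56.5200
Σ(x_t−x̄)(x_{t+3}−x̄) = (-4.6336) + (-14.8896) + (-27.4816) + (-19.8376) + (-28.0896) + (-41.4936) + (-60.3896) = -196.8152
Denominator Σ(x_t−x̄)² = 372.0160
r_3 = -196.8152 / 372.0160 = -0.529

-0.529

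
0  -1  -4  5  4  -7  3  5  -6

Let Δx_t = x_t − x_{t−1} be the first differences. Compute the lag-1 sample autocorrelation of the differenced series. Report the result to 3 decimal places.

-0.300

First differences Δx: -1, -3, 9, -1, -11, 10, 2, -11
Mean of differences = -0.7500
Numerator Σ(Δx_t−Δx̄)(Δx_{t+1}−Δx̄) = -130.0625
Denominator Σ(Δx_t−Δx̄)² = 433.5000
r_1(Δx) = -130.0625 / 433.5000 = -0.300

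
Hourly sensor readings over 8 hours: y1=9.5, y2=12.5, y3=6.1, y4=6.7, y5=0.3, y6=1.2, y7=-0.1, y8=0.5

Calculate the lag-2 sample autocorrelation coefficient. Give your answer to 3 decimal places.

0.274

Mean ȳ = (9.5 + 12.5 + 6.1 + 6.7 + 0.3 + 1.2 − 0.1 + 0.5)/8 = 4.5875
Deviations from mean: 4.9125, 7.9125, 1.5125, 2.1125, -4.2875, -3.3875, -4.6875, -4.0875
Numerator Σ_{t=1}^{6}(y_t−ȳ)(y_{t+2}−ȳ) = 44.4484
Denominator Σ(y_t−ȳ)² = 162.0288
r_2 = 44.4484 / 162.0288 = 0.274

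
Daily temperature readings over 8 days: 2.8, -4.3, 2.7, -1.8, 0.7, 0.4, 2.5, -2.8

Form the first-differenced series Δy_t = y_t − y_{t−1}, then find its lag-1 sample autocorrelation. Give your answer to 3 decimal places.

-0.650

First differences Δy: -7.1, 7.0, -4.5, 2.5, -0.3, 2.1, -5.3
Mean of differences = -0.8000
Numerator Σ(Δy_t−Δȳ)(Δy_{t+1}−Δȳ) = -100.1600
Denominator Σ(Δy_t−Δȳ)² = 154.0200
r_1(Δy) = -100.1600 / 154.0200 = -0.650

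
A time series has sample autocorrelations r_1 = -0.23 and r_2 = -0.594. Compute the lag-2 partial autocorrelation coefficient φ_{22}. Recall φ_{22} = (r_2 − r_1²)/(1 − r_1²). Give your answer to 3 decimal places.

φ_{22} = (r_2 − r_1²) / (1 − r_1²)
r_1² = (-0.23)² = 0.0529
Numerator = -0.594 − 0.0529 = -0.6469; denominator = 1 − 0.0529 = 0.9471
φ_{22} = -0.6469 / 0.9471 = -0.683

-0.683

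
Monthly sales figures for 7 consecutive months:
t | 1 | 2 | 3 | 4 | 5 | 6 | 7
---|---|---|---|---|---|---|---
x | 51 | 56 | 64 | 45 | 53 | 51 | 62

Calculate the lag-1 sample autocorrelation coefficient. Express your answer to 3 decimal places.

-0.330

Mean x̄ = (51 + 56 + 64 + 45 + 53 + 51 + 62)/7 = 54.5714
Σ(x_t−x̄)(x_{t+1}−x̄) = (-5.1020) + (13.4694) + (-90.2449) + (15.0408) + (5.6122) + (-26.5306) = -87.7551
Denominator Σ(x_t−x̄)² = 265.7143
r_1 = -87.7551 / 265.7143 = -0.330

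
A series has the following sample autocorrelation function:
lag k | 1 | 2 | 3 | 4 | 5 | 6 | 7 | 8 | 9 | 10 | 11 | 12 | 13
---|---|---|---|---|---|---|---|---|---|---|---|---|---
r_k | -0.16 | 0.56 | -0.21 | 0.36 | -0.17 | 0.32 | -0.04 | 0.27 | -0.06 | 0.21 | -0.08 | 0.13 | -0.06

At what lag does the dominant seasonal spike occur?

The largest autocorrelation is r_2 = 0.56, with weaker echoes at lags 4 (0.36), 6 (0.32), 8 (0.27) and 10 (0.21); the remaining lags stay at or below 0.13.
The dominant spike at lag 2 indicates a seasonal period of 2.

2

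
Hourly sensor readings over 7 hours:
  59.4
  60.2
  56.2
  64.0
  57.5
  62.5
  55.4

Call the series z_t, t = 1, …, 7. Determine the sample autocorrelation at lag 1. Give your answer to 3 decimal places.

-0.719

Mean z̄ = (59.4 + 60.2 + 56.2 + 64.0 + 57.5 + 62.5 + 55.4)/7 = 59.3143
Deviations from mean: 0.0857, 0.8857, -3.1143, 4.6857, -1.8143, 3.1857, -3.9143
Numerator Σ_{t=1}^{6}(z_t−z̄)(z_{t+1}−z̄) = -44.0259
Denominator Σ(z_t−z̄)² = 61.2086
r_1 = -44.0259 / 61.2086 = -0.719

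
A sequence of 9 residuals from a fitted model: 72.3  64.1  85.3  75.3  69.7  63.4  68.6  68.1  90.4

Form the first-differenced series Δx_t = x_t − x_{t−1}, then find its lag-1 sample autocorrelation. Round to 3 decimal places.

-0.303

First differences Δx: -8.2, 21.2, -10.0, -5.6, -6.3, 5.2, -0.5, 22.3
Mean of differences = 2.2625
Numerator Σ(Δx_t−Δx̄)(Δx_{t+1}−Δx̄) = -355.2389
Denominator Σ(Δx_t−Δx̄)² = 1171.3588
r_1(Δx) = -355.2389 / 1171.3588 = -0.303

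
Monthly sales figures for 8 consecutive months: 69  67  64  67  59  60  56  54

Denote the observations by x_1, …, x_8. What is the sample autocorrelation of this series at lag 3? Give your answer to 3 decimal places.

0.046

Mean x̄ = (69 + 67 + 64 + 67 + 59 + 60 + 56 + 54)/8 = 62.0000
Σ(x_t−x̄)(x_{t+3}−x̄) = (35.0000) + (-15.0000) + (-4.0000) + (-30.0000) + (24.0000) = 10.0000
Denominator Σ(x_t−x̄)² = 216.0000
r_3 = 10.0000 / 216.0000 = 0.046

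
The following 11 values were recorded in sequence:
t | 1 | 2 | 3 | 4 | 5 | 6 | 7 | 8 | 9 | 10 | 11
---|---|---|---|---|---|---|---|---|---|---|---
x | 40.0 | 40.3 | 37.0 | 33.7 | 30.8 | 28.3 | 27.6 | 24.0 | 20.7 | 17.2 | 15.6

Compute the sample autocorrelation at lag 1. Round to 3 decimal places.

0.751

Mean x̄ = (40.0 + 40.3 + 37.0 + 33.7 + 30.8 + 28.3 + 27.6 + 24.0 + 20.7 + 17.2 + 15.6)/11 = 28.6545
Numerator Σ_{t=1}^{10}(x_t−x̄)(x_{t+1}−x̄) = 564.4370
Denominator Σ(x_t−x̄)² = 751.8473
r_1 = 564.4370 / 751.8473 = 0.751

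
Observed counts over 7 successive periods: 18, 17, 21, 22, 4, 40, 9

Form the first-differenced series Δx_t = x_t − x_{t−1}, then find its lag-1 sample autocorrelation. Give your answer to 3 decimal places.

-0.677

First differences Δx: -1, 4, 1, -18, 36, -31
Mean of differences = -1.5000
Numerator Σ(Δx_t−Δx̄)(Δx_{t+1}−Δx̄) = -1749.7500
Denominator Σ(Δx_t−Δx̄)² = 2585.5000
r_1(Δx) = -1749.7500 / 2585.5000 = -0.677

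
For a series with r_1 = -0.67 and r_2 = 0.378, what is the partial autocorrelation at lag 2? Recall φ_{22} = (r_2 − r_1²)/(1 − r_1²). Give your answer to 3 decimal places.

φ_{22} = (r_2 − r_1²) / (1 − r_1²)
r_1² = (-0.67)² = 0.4489
Numerator = 0.378 − 0.4489 = -0.0709; denominator = 1 − 0.4489 = 0.5511
φ_{22} = -0.0709 / 0.5511 = -0.129

-0.129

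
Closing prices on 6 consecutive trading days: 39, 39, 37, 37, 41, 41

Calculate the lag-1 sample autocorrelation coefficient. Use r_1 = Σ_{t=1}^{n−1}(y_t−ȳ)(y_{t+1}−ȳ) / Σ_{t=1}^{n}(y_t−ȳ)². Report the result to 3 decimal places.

Mean ȳ = (39 + 39 + 37 + 37 + 41 + 41)/6 = 39.0000
Σ(y_t−ȳ)(y_{t+1}−ȳ) = (0.0000) + (0.0000) + (4.0000) + (-4.0000) + (4.0000) = 4.0000
Denominator Σ(y_t−ȳ)² = 16.0000
r_1 = 4.0000 / 16.0000 = 0.250

0.250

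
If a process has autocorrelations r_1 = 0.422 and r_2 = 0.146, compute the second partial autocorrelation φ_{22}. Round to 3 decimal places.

-0.039

φ_{22} = (r_2 − r_1²) / (1 − r_1²)
r_1² = (0.422)² = 0.178084
Numerator = 0.146 − 0.1781 = -0.0321; denominator = 1 − 0.1781 = 0.8219
φ_{22} = -0.0321 / 0.8219 = -0.039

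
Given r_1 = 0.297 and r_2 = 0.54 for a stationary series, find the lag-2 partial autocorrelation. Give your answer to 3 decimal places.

0.495

φ_{22} = (r_2 − r_1²) / (1 − r_1²)
r_1² = (0.297)² = 0.088209
Numerator = 0.54 − 0.0882 = 0.4518; denominator = 1 − 0.0882 = 0.9118
φ_{22} = 0.4518 / 0.9118 = 0.495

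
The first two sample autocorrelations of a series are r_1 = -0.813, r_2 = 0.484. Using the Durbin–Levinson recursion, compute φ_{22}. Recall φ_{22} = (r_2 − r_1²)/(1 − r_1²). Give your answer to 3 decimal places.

-0.522

φ_{22} = (r_2 − r_1²) / (1 − r_1²)
r_1² = (-0.813)² = 0.660969
Numerator = 0.484 − 0.6610 = -0.1770; denominator = 1 − 0.6610 = 0.3390
φ_{22} = -0.1770 / 0.3390 = -0.522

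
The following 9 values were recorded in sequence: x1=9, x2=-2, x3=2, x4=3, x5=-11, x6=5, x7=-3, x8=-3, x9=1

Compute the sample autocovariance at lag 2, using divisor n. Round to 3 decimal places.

Mean x̄ = (9 − 2 + 2 + 3 − 11 + 5 − 3 − 3 + 1)/9 = 0.1111
Σ_{t=1}^{7}(x_t−x̄)(x_{t+2}−x̄) = 20.4198
γ_2 = 20.4198 / 9 = 2.269

2.269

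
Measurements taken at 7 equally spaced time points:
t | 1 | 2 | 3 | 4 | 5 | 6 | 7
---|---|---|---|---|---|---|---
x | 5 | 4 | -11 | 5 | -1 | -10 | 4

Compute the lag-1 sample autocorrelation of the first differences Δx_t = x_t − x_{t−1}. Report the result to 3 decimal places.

-0.497

First differences Δx: -1, -15, 16, -6, -9, 14
Mean of differences = -0.1667
Numerator Σ(Δx_t−Δx̄)(Δx_{t+1}−Δx̄) = -395.3611
Denominator Σ(Δx_t−Δx̄)² = 794.8333
r_1(Δx) = -395.3611 / 794.8333 = -0.497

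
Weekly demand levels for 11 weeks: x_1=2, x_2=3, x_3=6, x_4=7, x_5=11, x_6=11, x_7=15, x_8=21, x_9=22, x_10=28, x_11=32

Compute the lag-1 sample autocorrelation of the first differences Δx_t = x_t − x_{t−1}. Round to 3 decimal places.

First differences Δx: 1, 3, 1, 4, 0, 4, 6, 1, 6, 4
Mean of differences = 3.0000
Numerator Σ(Δx_t−Δx̄)(Δx_{t+1}−Δx̄) = -14.0000
Denominator Σ(Δx_t−Δx̄)² = 42.0000
r_1(Δx) = -14.0000 / 42.0000 = -0.333

-0.333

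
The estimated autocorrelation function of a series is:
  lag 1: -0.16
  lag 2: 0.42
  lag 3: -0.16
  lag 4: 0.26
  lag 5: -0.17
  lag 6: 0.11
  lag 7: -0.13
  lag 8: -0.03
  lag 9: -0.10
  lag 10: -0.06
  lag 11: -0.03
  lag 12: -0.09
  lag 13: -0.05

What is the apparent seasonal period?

The largest autocorrelation is r_2 = 0.42, with a weaker echo at lag 4 (0.26); the remaining lags stay at or below 0.11.
The dominant spike at lag 2 indicates a seasonal period of 2.

2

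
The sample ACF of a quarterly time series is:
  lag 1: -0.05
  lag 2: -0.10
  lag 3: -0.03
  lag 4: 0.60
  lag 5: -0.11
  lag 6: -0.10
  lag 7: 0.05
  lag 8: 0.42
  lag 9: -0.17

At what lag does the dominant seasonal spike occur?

The largest autocorrelation is r_4 = 0.60, with a weaker echo at lag 8 (0.42); the remaining lags stay at or below 0.05.
The dominant spike at lag 4 indicates a seasonal period of 4.

4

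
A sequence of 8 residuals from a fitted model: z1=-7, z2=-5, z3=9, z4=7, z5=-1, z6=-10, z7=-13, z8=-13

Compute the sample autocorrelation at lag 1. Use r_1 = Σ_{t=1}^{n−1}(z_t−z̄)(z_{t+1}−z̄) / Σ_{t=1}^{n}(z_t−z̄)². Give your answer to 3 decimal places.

Mean z̄ = (-7 − 5 + 9 + 7 − 1 − 10 − 13 − 13)/8 = -4.1250
Deviations from mean: -2.8750, -0.8750, 13.1250, 11.1250, 3.1250, -5.8750, -8.8750, -8.8750
Numerator Σ_{t=1}^{7}(z_t−z̄)(z_{t+1}−z̄) = 284.3594
Denominator Σ(z_t−z̄)² = 506.8750
r_1 = 284.3594 / 506.8750 = 0.561

0.561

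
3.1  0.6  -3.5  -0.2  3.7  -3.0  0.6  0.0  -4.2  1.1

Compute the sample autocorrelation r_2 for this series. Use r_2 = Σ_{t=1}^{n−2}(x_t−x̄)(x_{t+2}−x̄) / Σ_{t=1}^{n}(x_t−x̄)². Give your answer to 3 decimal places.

Mean x̄ = (3.1 + 0.6 − 3.5 − 0.2 + 3.7 − 3.0 + 0.6 + 0.0 − 4.2 + 1.1)/10 = -0.1800
Numerator Σ_{t=1}^{8}(x_t−x̄)(x_{t+2}−x̄) = -24.1168
Denominator Σ(x_t−x̄)² = 63.8360
r_2 = -24.1168 / 63.8360 = -0.378

-0.378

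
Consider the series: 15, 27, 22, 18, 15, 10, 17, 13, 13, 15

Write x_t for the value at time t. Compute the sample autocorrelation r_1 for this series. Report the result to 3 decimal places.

Mean x̄ = (15 + 27 + 22 + 18 + 15 + 10 + 17 + 13 + 13 + 15)/10 = 16.5000
Numerator Σ_{t=1}^{9}(x_t−x̄)(x_{t+1}−x̄) = 70.2500
Denominator Σ(x_t−x̄)² = 216.5000
r_1 = 70.2500 / 216.5000 = 0.324

0.324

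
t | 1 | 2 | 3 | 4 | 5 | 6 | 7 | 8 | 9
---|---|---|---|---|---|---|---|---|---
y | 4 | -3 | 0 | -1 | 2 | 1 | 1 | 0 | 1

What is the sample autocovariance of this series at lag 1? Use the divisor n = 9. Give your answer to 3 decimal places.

-1.257

Mean ȳ = (4 − 3 + 0 − 1 + 2 + 1 + 1 + 0 + 1)/9 = 0.5556
Σ_{t=1}^{8}(y_t−ȳ)(y_{t+1}−ȳ) = -11.3086
γ_1 = -11.3086 / 9 = -1.257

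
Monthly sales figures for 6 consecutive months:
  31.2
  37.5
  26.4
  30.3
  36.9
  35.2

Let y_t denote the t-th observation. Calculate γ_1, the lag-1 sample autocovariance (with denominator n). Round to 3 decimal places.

Mean ȳ = (31.2 + 37.5 + 26.4 + 30.3 + 36.9 + 35.2)/6 = 32.9167
Σ_{t=1}^{5}(y_t−ȳ)(y_{t+1}−ȳ) = -22.0119
γ_1 = -22.0119 / 6 = -3.669

-3.669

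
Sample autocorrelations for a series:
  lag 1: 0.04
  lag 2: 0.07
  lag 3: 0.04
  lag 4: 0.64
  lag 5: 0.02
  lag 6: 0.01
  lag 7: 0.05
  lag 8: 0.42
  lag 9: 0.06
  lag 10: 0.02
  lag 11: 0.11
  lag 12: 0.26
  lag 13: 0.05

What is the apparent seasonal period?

4

The largest autocorrelation is r_4 = 0.64, with weaker echoes at lags 8 (0.42) and 12 (0.26); the remaining lags stay at or below 0.11.
The dominant spike at lag 4 indicates a seasonal period of 4.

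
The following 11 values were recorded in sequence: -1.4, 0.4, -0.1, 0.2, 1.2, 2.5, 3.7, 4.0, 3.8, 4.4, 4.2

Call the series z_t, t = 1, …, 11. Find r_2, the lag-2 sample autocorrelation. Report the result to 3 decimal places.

Mean z̄ = (-1.4 + 0.4 − 0.1 + 0.2 + 1.2 + 2.5 + 3.7 + 4.0 + 3.8 + 4.4 + 4.2)/11 = 2.0818
Numerator Σ_{t=1}^{9}(z_t−z̄)(z_{t+2}−z̄) = 22.1402
Denominator Σ(z_t−z̄)² = 43.3164
r_2 = 22.1402 / 43.3164 = 0.511

0.511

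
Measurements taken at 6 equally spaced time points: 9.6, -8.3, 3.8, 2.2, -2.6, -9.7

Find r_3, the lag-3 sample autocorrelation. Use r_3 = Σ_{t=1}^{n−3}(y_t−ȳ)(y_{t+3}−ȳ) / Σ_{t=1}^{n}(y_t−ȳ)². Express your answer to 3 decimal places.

0.014

Mean ȳ = (9.6 − 8.3 + 3.8 + 2.2 − 2.6 − 9.7)/6 = -0.8333
Deviations from mean: 10.4333, -7.4667, 4.6333, 3.0333, -1.7667, -8.8667
Σ(y_t−ȳ)(y_{t+3}−ȳ) = (31.6478) + (13.1911) + (-41.0822) = 3.7567
Denominator Σ(y_t−ȳ)² = 277.0133
r_3 = 3.7567 / 277.0133 = 0.014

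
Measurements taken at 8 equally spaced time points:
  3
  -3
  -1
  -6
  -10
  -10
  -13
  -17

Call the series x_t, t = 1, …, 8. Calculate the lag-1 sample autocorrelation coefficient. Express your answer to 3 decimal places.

0.501

Mean x̄ = (3 − 3 − 1 − 6 − 10 − 10 − 13 − 17)/8 = -7.1250
Numerator Σ_{t=1}^{7}(x_t−x̄)(x_{t+1}−x̄) = 153.8594
Denominator Σ(x_t−x̄)² = 306.8750
r_1 = 153.8594 / 306.8750 = 0.501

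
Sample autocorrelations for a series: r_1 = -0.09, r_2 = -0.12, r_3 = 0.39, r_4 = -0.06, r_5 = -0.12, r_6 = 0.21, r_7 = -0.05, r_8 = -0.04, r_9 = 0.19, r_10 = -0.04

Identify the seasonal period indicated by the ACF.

3

The largest autocorrelation is r_3 = 0.39, with weaker echoes at lags 6 (0.21) and 9 (0.19); the remaining lags stay at or below -0.04.
The dominant spike at lag 3 indicates a seasonal period of 3.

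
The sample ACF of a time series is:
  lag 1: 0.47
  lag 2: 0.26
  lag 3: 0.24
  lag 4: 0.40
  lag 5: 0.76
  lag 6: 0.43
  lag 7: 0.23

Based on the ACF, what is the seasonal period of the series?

The largest autocorrelation is r_5 = 0.76; the remaining lags stay at or below 0.47. The elevated value at lag 1 (0.47), dropping to 0.26 at lag 2, reflects decaying short-term dependence rather than seasonality.
The dominant spike at lag 5 indicates a seasonal period of 5.

5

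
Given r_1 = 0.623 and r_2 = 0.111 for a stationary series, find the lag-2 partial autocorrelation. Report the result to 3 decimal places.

φ_{22} = (r_2 − r_1²) / (1 − r_1²)
r_1² = (0.623)² = 0.388129
Numerator = 0.111 − 0.3881 = -0.2771; denominator = 1 − 0.3881 = 0.6119
φ_{22} = -0.2771 / 0.6119 = -0.453

-0.453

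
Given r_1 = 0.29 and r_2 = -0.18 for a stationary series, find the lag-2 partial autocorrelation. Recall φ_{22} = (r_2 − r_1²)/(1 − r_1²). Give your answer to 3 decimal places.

φ_{22} = (r_2 − r_1²) / (1 − r_1²)
r_1² = (0.29)² = 0.0841
Numerator = -0.18 − 0.0841 = -0.2641; denominator = 1 − 0.0841 = 0.9159
φ_{22} = -0.2641 / 0.9159 = -0.288

-0.288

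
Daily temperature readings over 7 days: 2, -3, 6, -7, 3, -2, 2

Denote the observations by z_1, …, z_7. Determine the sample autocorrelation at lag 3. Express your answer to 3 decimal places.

Mean z̄ = (2 − 3 + 6 − 7 + 3 − 2 + 2)/7 = 0.1429
Numerator Σ_{t=1}^{4}(z_t−z̄)(z_{t+3}−z̄) = -48.0612
Denominator Σ(z_t−z̄)² = 114.8571
r_3 = -48.0612 / 114.8571 = -0.418

-0.418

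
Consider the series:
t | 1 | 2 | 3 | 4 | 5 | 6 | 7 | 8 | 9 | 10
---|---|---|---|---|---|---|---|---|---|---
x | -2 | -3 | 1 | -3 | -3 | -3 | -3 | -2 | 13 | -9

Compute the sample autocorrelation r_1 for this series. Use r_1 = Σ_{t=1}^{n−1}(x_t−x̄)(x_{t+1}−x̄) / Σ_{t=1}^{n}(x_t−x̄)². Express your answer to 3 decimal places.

Mean x̄ = (-2 − 3 + 1 − 3 − 3 − 3 − 3 − 2 + 13 − 9)/10 = -1.4000
Numerator Σ_{t=1}^{9}(x_t−x̄)(x_{t+1}−x̄) = -116.1600
Denominator Σ(x_t−x̄)² = 284.4000
r_1 = -116.1600 / 284.4000 = -0.408

-0.408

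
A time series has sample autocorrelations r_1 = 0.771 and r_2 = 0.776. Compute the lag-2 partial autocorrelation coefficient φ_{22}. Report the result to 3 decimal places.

φ_{22} = (r_2 − r_1²) / (1 − r_1²)
r_1² = (0.771)² = 0.594441
Numerator = 0.776 − 0.5944 = 0.1816; denominator = 1 − 0.5944 = 0.4056
φ_{22} = 0.1816 / 0.4056 = 0.448

0.448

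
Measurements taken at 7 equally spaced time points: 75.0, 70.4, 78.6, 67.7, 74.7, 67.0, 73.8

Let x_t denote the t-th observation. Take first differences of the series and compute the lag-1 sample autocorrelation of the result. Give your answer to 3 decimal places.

-0.859

First differences Δx: -4.6, 8.2, -10.9, 7.0, -7.7, 6.8
Mean of differences = -0.2000
Numerator Σ(Δx_t−Δx̄)(Δx_{t+1}−Δx̄) = -310.3800
Denominator Σ(Δx_t−Δx̄)² = 361.5000
r_1(Δx) = -310.3800 / 361.5000 = -0.859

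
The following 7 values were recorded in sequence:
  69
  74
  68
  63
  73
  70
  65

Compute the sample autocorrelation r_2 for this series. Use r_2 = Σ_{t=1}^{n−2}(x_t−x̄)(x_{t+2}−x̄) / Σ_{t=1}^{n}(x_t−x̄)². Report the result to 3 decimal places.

-0.595

Mean x̄ = (69 + 74 + 68 + 63 + 73 + 70 + 65)/7 = 68.8571
Σ(x_t−x̄)(x_{t+2}−x̄) = (-0.1224) + (-30.1224) + (-3.5510) + (-6.6939) + (-15.9796) = -56.4694
Denominator Σ(x_t−x̄)² = 94.8571
r_2 = -56.4694 / 94.8571 = -0.595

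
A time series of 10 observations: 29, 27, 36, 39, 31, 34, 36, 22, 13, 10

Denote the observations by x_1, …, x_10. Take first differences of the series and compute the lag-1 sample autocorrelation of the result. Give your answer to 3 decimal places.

First differences Δx: -2, 9, 3, -8, 3, 2, -14, -9, -3
Mean of differences = -2.1111
Numerator Σ(Δx_t−Δx̄)(Δx_{t+1}−Δx̄) = 57.9877
Denominator Σ(Δx_t−Δx̄)² = 416.8889
r_1(Δx) = 57.9877 / 416.8889 = 0.139

0.139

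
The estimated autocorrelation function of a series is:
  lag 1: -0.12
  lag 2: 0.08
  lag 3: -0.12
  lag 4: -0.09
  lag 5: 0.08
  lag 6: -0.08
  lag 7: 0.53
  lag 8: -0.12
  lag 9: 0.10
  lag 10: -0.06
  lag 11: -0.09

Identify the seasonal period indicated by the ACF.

The largest autocorrelation is r_7 = 0.53; the remaining lags stay at or below 0.10.
The dominant spike at lag 7 indicates a seasonal period of 7.

7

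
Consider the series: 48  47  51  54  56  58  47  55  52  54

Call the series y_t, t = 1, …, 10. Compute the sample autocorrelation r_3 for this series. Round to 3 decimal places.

-0.321

Mean ȳ = (48 + 47 + 51 + 54 + 56 + 58 + 47 + 55 + 52 + 54)/10 = 52.2000
Numerator Σ_{t=1}^{7}(y_t−ȳ)(y_{t+3}−ȳ) = -43.5200
Denominator Σ(y_t−ȳ)² = 135.6000
r_3 = -43.5200 / 135.6000 = -0.321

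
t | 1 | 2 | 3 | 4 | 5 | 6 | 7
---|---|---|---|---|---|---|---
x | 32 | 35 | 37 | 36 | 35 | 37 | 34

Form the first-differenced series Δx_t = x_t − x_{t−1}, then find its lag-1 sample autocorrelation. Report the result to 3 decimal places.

First differences Δx: 3, 2, -1, -1, 2, -3
Mean of differences = 0.3333
Numerator Σ(Δx_t−Δx̄)(Δx_{t+1}−Δx̄) = -3.7778
Denominator Σ(Δx_t−Δx̄)² = 27.3333
r_1(Δx) = -3.7778 / 27.3333 = -0.138

-0.138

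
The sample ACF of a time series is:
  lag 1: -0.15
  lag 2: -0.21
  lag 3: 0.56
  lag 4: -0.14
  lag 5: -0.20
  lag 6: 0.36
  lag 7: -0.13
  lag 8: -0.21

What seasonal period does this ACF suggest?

3

The largest autocorrelation is r_3 = 0.56, with a weaker echo at lag 6 (0.36); the remaining lags stay at or below -0.13.
The dominant spike at lag 3 indicates a seasonal period of 3.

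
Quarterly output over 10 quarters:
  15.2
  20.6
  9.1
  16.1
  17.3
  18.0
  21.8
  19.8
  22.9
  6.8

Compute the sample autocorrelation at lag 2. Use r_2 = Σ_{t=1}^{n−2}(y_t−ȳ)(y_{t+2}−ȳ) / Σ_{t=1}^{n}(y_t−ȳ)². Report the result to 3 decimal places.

Mean ȳ = (15.2 + 20.6 + 9.1 + 16.1 + 17.3 + 18.0 + 21.8 + 19.8 + 22.9 + 6.8)/10 = 16.7600
Numerator Σ_{t=1}^{8}(y_t−ȳ)(y_{t+2}−ȳ) = 11.6188
Denominator Σ(y_t−ȳ)² = 249.6640
r_2 = 11.6188 / 249.6640 = 0.047

0.047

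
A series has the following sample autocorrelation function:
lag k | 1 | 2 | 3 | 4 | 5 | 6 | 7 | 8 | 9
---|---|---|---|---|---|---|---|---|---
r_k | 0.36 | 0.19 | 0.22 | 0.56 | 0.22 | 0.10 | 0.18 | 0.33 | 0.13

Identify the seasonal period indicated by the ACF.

4

The largest autocorrelation is r_4 = 0.56; the remaining lags stay at or below 0.36. The elevated value at lag 1 (0.36), dropping to 0.19 at lag 2, reflects decaying short-term dependence rather than seasonality.
The dominant spike at lag 4 indicates a seasonal period of 4.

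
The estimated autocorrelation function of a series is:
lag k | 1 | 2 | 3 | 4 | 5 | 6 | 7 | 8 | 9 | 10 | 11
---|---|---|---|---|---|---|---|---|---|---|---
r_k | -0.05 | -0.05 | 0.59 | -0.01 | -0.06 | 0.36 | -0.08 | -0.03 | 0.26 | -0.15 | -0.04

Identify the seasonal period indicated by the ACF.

3

The largest autocorrelation is r_3 = 0.59, with weaker echoes at lags 6 (0.36) and 9 (0.26); the remaining lags stay at or below -0.01.
The dominant spike at lag 3 indicates a seasonal period of 3.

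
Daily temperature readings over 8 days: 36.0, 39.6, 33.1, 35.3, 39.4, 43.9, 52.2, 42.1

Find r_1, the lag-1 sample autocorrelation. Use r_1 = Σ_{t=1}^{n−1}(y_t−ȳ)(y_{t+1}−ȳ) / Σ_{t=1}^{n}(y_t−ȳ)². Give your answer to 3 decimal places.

Mean ȳ = (36.0 + 39.6 + 33.1 + 35.3 + 39.4 + 43.9 + 52.2 + 42.1)/8 = 40.2000
Deviations from mean: -4.2000, -0.6000, -7.1000, -4.9000, -0.8000, 3.7000, 12.0000, 1.9000
Σ(y_t−ȳ)(y_{t+1}−ȳ) = (2.5200) + (4.2600) + (34.7900) + (3.9200) + (-2.9600) + (44.4000) + (22.8000) = 109.7300
Denominator Σ(y_t−ȳ)² = 254.3600
r_1 = 109.7300 / 254.3600 = 0.431

0.431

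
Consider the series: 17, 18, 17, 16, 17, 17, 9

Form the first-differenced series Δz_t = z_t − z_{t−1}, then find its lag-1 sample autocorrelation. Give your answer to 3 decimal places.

-0.072

First differences Δz: 1, -1, -1, 1, 0, -8
Mean of differences = -1.3333
Numerator Σ(Δz_t−Δz̄)(Δz_{t+1}−Δz̄) = -4.1111
Denominator Σ(Δz_t−Δz̄)² = 57.3333
r_1(Δz) = -4.1111 / 57.3333 = -0.072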